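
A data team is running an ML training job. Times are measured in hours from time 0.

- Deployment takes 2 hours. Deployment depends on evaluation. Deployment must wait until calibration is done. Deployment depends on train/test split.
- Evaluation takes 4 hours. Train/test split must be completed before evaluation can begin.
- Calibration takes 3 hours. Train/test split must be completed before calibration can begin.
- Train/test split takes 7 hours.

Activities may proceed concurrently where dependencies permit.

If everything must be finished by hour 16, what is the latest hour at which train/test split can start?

3

Deployment has no dependents, so it just needs to finish by hour 16. Starting by 16 − 2 = hour 14 achieves that.
Evaluation feeds into deployment (must start by hour 14); so evaluation must finish by hour 14 and therefore start by hour 10.
Calibration has to be done before deployment (must start by hour 14). That means finishing by hour 14, i.e. starting by 14 − 3 = hour 11.
Train/test split feeds evaluation (must start by hour 10); calibration (must start by hour 11); deployment (must start by hour 14). Taking the minimum, train/test split must finish by hour 10 and start by 10 − 7 = hour 3.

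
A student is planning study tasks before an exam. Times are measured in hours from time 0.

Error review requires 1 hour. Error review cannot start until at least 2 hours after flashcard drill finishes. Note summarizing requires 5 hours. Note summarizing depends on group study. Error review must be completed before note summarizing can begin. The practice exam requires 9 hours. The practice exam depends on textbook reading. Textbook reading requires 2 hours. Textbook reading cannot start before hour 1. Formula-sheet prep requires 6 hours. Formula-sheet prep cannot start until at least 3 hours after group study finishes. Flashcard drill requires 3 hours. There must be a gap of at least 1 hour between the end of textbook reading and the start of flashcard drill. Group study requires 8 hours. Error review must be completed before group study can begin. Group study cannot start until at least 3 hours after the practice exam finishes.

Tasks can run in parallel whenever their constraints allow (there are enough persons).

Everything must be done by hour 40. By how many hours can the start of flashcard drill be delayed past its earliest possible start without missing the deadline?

13

Textbook reading cannot begin until its own release at hour 1. It runs from hour 1 to 1 + 2 = hour 3.
After textbook reading (finishes hour 3, plus 1-hour gap → hour 4), flashcard drill can start at hour 4 and finishes at hour 7.

Working backward from the deadline:
To finish by hour 40, note summarizing (duration 5) must start no later than hour 35.
Formula-sheet prep must finish by hour 40; it takes 6 hours, so it must start by 40 − 6 = hour 34.
Group study must finish in time for note summarizing (must start by hour 35); formula-sheet prep (must start by hour 34, minus 3-hour gap → hour 31). The tightest is hour 31, so group study must start by 31 − 8 = hour 23.
Error review feeds group study (must start by hour 23); note summarizing (must start by hour 35). Taking the minimum, error review must finish by hour 23 and start by 23 − 1 = hour 22.
Flashcard drill must finish before error review (must start by hour 22, minus 2-hour gap → hour 20). With a 3-hour duration, flashcard drill must start by 20 − 3 = hour 17.
So flashcard drill can start as early as hour 4 and as late as hour 17, giving 17 − 4 = 13 hours of slack.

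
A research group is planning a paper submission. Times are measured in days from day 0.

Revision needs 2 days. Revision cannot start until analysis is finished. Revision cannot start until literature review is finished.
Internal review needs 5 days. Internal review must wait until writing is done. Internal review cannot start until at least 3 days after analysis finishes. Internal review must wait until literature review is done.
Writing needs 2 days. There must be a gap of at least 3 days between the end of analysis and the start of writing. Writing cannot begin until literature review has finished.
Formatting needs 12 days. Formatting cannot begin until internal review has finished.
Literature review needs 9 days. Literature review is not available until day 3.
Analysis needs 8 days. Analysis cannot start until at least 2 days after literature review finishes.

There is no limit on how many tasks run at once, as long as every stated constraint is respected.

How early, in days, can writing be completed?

After its own release at day 3, literature review can start at day 3 and finishes at day 12.
After literature review (finishes day 12, plus 2-day gap → day 14), analysis can start at day 14 and finishes at day 22.
Writing cannot start until analysis (finishes day 22, plus 3-day gap → day 25); literature review (finishes day 12). The controlling bound is day 25, so writing finishes at 25 + 2 = day 27.

27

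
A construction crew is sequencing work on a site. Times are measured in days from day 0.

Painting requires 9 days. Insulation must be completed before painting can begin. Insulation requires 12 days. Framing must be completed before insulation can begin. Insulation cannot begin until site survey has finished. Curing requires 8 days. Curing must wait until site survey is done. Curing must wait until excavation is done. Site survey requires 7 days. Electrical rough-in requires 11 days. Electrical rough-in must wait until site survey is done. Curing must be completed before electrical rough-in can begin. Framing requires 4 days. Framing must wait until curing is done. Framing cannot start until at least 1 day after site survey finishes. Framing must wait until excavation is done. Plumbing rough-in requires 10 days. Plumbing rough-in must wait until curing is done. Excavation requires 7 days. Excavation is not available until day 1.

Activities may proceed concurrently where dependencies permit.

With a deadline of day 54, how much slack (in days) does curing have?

Excavation waits on its own release at day 1, so it starts at day 1 and finishes at 1 + 7 = day 8.
Site survey has no prerequisites, so it starts at day 0 and finishes at day 7.
Curing needs all of site survey (finishes day 7); excavation (finishes day 8). That puts its earliest start at day 8; it finishes at 8 + 8 = day 16.

Working backward from the deadline:
Painting has no dependents, so it just needs to finish by day 54. Starting by 54 − 9 = day 45 achieves that.
Insulation has to be done before painting (must start by day 45). That means finishing by day 45, i.e. starting by 45 − 12 = day 33.
Since insulation (must start by day 33) depends on it, framing must finish by day 33. Backing off its 4-day duration gives a latest start of day 29.
To finish by day 54, plumbing rough-in (duration 10) must start no later than day 44.
Electrical rough-in must finish by day 54; it takes 11 days, so it must start by 54 − 11 = day 43.
Curing has several dependents: framing (must start by day 29); plumbing rough-in (must start by day 44); electrical rough-in (must start by day 43). The earliest of those limits is day 29, so curing must start by 29 − 8 = day 21.
So curing can start as early as day 8 and as late as day 21, giving 21 − 8 = 13 days of slack.

13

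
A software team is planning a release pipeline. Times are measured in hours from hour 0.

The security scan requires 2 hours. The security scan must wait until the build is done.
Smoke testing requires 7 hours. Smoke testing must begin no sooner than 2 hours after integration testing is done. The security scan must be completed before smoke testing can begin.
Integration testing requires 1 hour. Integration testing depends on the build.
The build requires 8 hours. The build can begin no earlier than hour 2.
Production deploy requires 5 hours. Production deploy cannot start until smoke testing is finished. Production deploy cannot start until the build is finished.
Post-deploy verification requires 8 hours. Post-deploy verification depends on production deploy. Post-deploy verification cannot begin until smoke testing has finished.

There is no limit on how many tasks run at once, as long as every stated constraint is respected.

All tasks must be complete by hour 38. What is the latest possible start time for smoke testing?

Nothing follows post-deploy verification; the deadline of hour 38 is its only limit. It must start by 38 − 8 = hour 30.
Since post-deploy verification (must start by hour 30) depends on it, production deploy must finish by hour 30. Backing off its 5-hour duration gives a latest start of hour 25.
Smoke testing feeds production deploy (must start by hour 25); post-deploy verification (must start by hour 30). Taking the minimum, smoke testing must finish by hour 25 and start by 25 − 7 = hour 18.

18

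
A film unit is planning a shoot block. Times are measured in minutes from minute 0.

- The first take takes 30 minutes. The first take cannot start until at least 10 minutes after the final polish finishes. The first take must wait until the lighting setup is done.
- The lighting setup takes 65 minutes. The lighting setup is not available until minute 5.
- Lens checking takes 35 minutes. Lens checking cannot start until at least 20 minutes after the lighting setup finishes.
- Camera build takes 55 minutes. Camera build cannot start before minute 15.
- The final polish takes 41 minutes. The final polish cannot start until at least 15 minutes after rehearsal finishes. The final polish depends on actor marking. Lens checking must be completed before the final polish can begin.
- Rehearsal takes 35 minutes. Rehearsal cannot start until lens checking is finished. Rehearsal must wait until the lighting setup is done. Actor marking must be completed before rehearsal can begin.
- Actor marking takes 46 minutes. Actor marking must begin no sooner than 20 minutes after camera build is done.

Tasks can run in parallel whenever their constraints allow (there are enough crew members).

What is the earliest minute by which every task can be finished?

267

After its own release at minute 15, camera build can start at minute 15 and finishes at minute 70.
Actor marking cannot begin until camera build (finishes minute 70, plus 20-minute gap → minute 90). It runs from minute 90 to 90 + 46 = minute 136.
The lighting setup waits on its own release at minute 5, so it starts at minute 5 and finishes at 5 + 65 = minute 70.
After the lighting setup (finishes minute 70, plus 20-minute gap → minute 90), lens checking can start at minute 90 and finishes at minute 125.
Rehearsal has to wait for lens checking (finishes minute 125); the lighting setup (finishes minute 70); actor marking (finishes minute 136). The latest of these is minute 136, so rehearsal runs minute 136 to 136 + 35 = minute 171.
The final polish needs all of rehearsal (finishes minute 171, plus 15-minute gap → minute 186); actor marking (finishes minute 136); lens checking (finishes minute 125). That puts its earliest start at minute 186; it finishes at 186 + 41 = minute 227.
For the first take: the final polish (finishes minute 227, plus 10-minute gap → minute 237); the lighting setup (finishes minute 70). Taking the maximum gives a start of minute 237, and it finishes at 237 + 30 = minute 267.
All tasks are finished once the last one completes. Finish times: The lighting setup at 70, Camera build at 70, Lens checking at 125, Actor marking at 136, Rehearsal at 171, The final polish at 227, The first take at 267. The latest is minute 267.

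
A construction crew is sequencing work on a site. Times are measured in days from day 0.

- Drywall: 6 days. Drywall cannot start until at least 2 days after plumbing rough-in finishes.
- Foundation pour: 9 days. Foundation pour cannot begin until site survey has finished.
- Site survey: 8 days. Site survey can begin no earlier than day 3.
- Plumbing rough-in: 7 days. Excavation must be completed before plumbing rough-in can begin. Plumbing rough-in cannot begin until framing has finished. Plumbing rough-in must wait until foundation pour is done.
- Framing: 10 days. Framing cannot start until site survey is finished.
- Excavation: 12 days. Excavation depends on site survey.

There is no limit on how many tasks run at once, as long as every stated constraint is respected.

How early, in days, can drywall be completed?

Site survey cannot begin until its own release at day 3. It runs from day 3 to 3 + 8 = day 11.
Framing waits on site survey (finishes day 11), so it starts at day 11 and finishes at 11 + 10 = day 21.
Foundation pour cannot begin until site survey (finishes day 11). It runs from day 11 to 11 + 9 = day 20.
Excavation cannot begin until site survey (finishes day 11). It runs from day 11 to 11 + 12 = day 23.
Plumbing rough-in needs all of excavation (finishes day 23); framing (finishes day 21); foundation pour (finishes day 20). That puts its earliest start at day 23; it finishes at 23 + 7 = day 30.
Drywall waits on plumbing rough-in (finishes day 30, plus 2-day gap → day 32), so it starts at day 32 and finishes at 32 + 6 = day 38.

38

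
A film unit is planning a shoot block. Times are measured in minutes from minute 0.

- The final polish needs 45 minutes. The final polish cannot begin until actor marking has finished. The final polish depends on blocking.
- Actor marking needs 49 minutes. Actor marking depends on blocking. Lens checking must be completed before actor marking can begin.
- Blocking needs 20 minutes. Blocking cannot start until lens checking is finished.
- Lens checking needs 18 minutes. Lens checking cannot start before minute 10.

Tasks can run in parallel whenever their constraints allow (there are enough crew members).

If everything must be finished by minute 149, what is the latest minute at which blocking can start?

35

The final polish must finish by minute 149; it takes 45 minutes, so it must start by 149 − 45 = minute 104.
Actor marking must finish before the final polish (must start by minute 104). With a 49-minute duration, actor marking must start by 104 − 49 = minute 55.
Blocking must finish in time for actor marking (must start by minute 55); the final polish (must start by minute 104). The tightest is minute 55, so blocking must start by 55 − 20 = minute 35.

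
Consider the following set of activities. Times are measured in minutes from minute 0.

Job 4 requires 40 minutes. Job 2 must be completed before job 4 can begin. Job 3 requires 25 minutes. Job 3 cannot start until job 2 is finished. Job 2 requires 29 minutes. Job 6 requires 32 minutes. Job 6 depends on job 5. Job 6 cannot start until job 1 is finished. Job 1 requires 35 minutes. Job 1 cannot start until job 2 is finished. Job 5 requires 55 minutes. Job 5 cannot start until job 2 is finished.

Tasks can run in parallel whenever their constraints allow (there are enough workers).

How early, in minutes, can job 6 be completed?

116

Job 2 has no prerequisites, so it starts at minute 0 and finishes at minute 29.
Job 5 waits on job 2 (finishes minute 29), so it starts at minute 29 and finishes at 29 + 55 = minute 84.
After job 2 (finishes minute 29), job 1 can start at minute 29 and finishes at minute 64.
Job 6 needs all of job 5 (finishes minute 84); job 1 (finishes minute 64). That puts its earliest start at minute 84; it finishes at 84 + 32 = minute 116.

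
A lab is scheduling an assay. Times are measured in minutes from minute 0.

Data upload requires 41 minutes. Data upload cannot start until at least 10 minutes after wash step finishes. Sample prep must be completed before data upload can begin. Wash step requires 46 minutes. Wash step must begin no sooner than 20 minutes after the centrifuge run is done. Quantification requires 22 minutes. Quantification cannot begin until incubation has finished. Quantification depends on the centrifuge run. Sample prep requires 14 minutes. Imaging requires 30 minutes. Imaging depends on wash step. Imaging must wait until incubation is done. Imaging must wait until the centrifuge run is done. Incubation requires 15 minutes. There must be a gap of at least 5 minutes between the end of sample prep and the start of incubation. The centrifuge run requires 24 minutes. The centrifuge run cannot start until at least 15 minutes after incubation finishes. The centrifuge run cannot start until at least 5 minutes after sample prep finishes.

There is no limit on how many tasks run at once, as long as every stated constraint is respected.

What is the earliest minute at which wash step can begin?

Sample prep can start immediately at minute 0; it finishes at minute 14.
After sample prep (finishes minute 14, plus 5-minute gap → minute 19), incubation can start at minute 19 and finishes at minute 34.
The centrifuge run cannot start until incubation (finishes minute 34, plus 15-minute gap → minute 49); sample prep (finishes minute 14, plus 5-minute gap → minute 19). The controlling bound is minute 49, so the centrifuge run finishes at 49 + 24 = minute 73.
Wash step waits on the centrifuge run (finishes minute 73, plus 20-minute gap → minute 93), so the earliest it can start is minute 93.

93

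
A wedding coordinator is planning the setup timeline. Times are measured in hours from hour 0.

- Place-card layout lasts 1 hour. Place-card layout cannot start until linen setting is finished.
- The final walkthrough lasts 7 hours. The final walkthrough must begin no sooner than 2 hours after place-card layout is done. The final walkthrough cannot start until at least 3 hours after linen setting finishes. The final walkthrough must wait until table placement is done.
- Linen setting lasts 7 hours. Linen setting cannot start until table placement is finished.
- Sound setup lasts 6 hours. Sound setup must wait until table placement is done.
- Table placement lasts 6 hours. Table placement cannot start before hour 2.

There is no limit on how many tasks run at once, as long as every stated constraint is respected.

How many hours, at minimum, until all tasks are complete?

25

Table placement cannot begin until its own release at hour 2. It runs from hour 2 to 2 + 6 = hour 8.
Sound setup cannot begin until table placement (finishes hour 8). It runs from hour 8 to 8 + 6 = hour 14.
Linen setting cannot begin until table placement (finishes hour 8). It runs from hour 8 to 8 + 7 = hour 15.
Place-card layout cannot begin until linen setting (finishes hour 15). It runs from hour 15 to 15 + 1 = hour 16.
For the final walkthrough: place-card layout (finishes hour 16, plus 2-hour gap → hour 18); linen setting (finishes hour 15, plus 3-hour gap → hour 18); table placement (finishes hour 8). Taking the maximum gives a start of hour 18, and it finishes at 18 + 7 = hour 25.
All tasks are finished once the last one completes. Finish times: Table placement at 8, Linen setting at 15, Sound setup at 14, Place-card layout at 16, The final walkthrough at 25. The latest is hour 25.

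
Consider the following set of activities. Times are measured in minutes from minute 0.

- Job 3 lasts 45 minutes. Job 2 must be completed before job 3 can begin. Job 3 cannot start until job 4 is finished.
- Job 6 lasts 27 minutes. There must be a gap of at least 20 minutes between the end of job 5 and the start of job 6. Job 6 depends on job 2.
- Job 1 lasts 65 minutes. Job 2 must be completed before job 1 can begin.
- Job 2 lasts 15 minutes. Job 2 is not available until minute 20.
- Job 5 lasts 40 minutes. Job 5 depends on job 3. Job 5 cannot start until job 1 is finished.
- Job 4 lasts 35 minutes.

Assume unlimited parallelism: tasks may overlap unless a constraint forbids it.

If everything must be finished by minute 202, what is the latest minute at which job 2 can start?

35

To finish by minute 202, job 6 (duration 27) must start no later than minute 175.
Since job 6 (must start by minute 175, minus 20-minute gap → minute 155) depends on it, job 5 must finish by minute 155. Backing off its 40-minute duration gives a latest start of minute 115.
Job 1 must finish before job 5 (must start by minute 115). With a 65-minute duration, job 1 must start by 115 − 65 = minute 50.
Job 3 feeds into job 5 (must start by minute 115); so job 3 must finish by minute 115 and therefore start by minute 70.
Job 2 has several dependents: job 1 (must start by minute 50); job 3 (must start by minute 70); job 6 (must start by minute 175). The earliest of those limits is minute 50, so job 2 must start by 50 − 15 = minute 35.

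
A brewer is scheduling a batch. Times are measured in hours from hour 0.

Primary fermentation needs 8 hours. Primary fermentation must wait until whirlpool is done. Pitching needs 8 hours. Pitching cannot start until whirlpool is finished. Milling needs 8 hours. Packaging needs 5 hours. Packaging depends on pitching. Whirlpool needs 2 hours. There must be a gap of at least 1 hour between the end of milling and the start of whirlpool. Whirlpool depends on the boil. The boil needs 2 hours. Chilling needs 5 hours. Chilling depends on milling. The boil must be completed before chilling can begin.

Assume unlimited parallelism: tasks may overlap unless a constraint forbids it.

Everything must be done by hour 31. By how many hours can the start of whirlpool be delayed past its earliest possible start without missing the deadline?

Nothing blocks the boil, so it runs from hour 0 to hour 2.
Milling has no prerequisites, so it starts at hour 0 and finishes at hour 8.
Whirlpool has to wait for milling (finishes hour 8, plus 1-hour gap → hour 9); the boil (finishes hour 2). The latest of these is hour 9, so whirlpool runs hour 9 to 9 + 2 = hour 11.

Working backward from the deadline:
Nothing follows packaging; the deadline of hour 31 is its only limit. It must start by 31 − 5 = hour 26.
Pitching has to be done before packaging (must start by hour 26). That means finishing by hour 26, i.e. starting by 26 − 8 = hour 18.
Primary fermentation must finish by hour 31; it takes 8 hours, so it must start by 31 − 8 = hour 23.
Whirlpool must finish in time for pitching (must start by hour 18); primary fermentation (must start by hour 23). The tightest is hour 18, so whirlpool must start by 18 − 2 = hour 16.
So whirlpool can start as early as hour 9 and as late as hour 16, giving 16 − 9 = 7 hours of slack.

7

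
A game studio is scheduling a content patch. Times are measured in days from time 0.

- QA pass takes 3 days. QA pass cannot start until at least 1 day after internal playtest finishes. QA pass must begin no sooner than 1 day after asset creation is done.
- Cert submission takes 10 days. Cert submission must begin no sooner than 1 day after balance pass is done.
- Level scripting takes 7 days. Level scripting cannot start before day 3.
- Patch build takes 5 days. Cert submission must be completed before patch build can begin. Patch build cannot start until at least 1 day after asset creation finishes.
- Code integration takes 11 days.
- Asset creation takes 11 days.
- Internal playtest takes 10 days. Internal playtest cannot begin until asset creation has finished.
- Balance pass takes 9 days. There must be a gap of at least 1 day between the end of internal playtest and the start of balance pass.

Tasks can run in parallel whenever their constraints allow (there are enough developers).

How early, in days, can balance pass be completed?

Nothing blocks asset creation, so it runs from day 0 to day 11.
After asset creation (finishes day 11), internal playtest can start at day 11 and finishes at day 21.
After internal playtest (finishes day 21, plus 1-day gap → day 22), balance pass can start at day 22 and finishes at day 31.

31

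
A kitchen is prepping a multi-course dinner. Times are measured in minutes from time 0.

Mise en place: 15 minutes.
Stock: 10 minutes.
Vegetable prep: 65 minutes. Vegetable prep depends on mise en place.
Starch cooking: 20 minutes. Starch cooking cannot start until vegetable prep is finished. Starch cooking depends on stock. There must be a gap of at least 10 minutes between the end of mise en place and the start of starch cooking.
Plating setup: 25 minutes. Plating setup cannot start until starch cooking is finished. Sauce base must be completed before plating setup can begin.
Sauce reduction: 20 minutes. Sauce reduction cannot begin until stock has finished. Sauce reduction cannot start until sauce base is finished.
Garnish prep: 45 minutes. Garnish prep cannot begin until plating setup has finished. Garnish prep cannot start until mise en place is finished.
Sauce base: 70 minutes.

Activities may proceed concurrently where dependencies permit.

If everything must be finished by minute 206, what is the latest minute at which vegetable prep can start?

51

Garnish prep has no dependents, so it just needs to finish by minute 206. Starting by 206 − 45 = minute 161 achieves that.
Plating setup feeds into garnish prep (must start by minute 161); so plating setup must finish by minute 161 and therefore start by minute 136.
Starch cooking has to be done before plating setup (must start by minute 136). That means finishing by minute 136, i.e. starting by 136 − 20 = minute 116.
Vegetable prep feeds into starch cooking (must start by minute 116); so vegetable prep must finish by minute 116 and therefore start by minute 51.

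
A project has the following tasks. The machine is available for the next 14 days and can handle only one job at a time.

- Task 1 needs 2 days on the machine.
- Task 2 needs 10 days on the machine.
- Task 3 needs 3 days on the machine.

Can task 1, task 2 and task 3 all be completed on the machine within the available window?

Running back to back, the jobs need 2 + 10 + 3 = 15 days on the machine.
Since 15 > 14, they cannot all fit.

No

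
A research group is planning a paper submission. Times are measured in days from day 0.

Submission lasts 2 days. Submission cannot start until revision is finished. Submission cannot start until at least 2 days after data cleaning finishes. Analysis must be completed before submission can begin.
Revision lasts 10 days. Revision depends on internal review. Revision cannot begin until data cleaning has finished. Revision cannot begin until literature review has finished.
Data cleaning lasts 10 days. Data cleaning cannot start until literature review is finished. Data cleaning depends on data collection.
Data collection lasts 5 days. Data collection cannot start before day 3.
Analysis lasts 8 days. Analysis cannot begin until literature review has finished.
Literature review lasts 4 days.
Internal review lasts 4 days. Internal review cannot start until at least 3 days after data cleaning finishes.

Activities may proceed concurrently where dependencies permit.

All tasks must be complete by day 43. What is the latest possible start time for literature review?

10

Submission has no dependents, so it just needs to finish by day 43. Starting by 43 − 2 = day 41 achieves that.
Revision must finish before submission (must start by day 41). With a 10-day duration, revision must start by 41 − 10 = day 31.
Since revision (must start by day 31) depends on it, internal review must finish by day 31. Backing off its 4-day duration gives a latest start of day 27.
Data cleaning has several dependents: internal review (must start by day 27, minus 3-day gap → day 24); revision (must start by day 31); submission (must start by day 41, minus 2-day gap → day 39). The earliest of those limits is day 24, so data cleaning must start by 24 − 10 = day 14.
Since submission (must start by day 41) depends on it, analysis must finish by day 41. Backing off its 8-day duration gives a latest start of day 33.
Literature review feeds data cleaning (must start by day 14); analysis (must start by day 33); revision (must start by day 31). Taking the minimum, literature review must finish by day 14 and start by 14 − 4 = day 10.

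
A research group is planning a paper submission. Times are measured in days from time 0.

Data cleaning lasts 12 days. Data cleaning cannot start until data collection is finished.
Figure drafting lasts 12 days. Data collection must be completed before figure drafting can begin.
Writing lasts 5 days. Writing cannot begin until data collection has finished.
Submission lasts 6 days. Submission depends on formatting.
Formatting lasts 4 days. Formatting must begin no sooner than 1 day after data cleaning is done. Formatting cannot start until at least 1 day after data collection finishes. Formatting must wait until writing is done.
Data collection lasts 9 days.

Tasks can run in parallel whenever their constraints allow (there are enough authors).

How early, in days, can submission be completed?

Nothing blocks data collection, so it runs from day 0 to day 9.
Writing cannot begin until data collection (finishes day 9). It runs from day 9 to 9 + 5 = day 14.
Data cleaning cannot begin until data collection (finishes day 9). It runs from day 9 to 9 + 12 = day 21.
Formatting has to wait for data cleaning (finishes day 21, plus 1-day gap → day 22); data collection (finishes day 9, plus 1-day gap → day 10); writing (finishes day 14). The latest of these is day 22, so formatting runs day 22 to 22 + 4 = day 26.
Submission cannot begin until formatting (finishes day 26). It runs from day 26 to 26 + 6 = day 32.

32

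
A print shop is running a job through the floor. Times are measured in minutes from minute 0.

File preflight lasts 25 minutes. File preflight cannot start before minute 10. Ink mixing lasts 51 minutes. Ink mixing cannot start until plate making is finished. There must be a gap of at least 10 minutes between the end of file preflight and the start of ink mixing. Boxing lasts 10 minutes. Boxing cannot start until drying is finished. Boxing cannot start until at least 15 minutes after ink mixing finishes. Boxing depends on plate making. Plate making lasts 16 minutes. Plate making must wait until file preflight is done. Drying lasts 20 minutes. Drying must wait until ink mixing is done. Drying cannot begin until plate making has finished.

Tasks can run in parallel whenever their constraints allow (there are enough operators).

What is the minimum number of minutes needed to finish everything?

After its own release at minute 10, file preflight can start at minute 10 and finishes at minute 35.
Plate making waits on file preflight (finishes minute 35), so it starts at minute 35 and finishes at 35 + 16 = minute 51.
Ink mixing needs all of plate making (finishes minute 51); file preflight (finishes minute 35, plus 10-minute gap → minute 45). That puts its earliest start at minute 51; it finishes at 51 + 51 = minute 102.
For drying: ink mixing (finishes minute 102); plate making (finishes minute 51). Taking the maximum gives a start of minute 102, and it finishes at 102 + 20 = minute 122.
Boxing needs all of drying (finishes minute 122); ink mixing (finishes minute 102, plus 15-minute gap → minute 117); plate making (finishes minute 51). That puts its earliest start at minute 122; it finishes at 122 + 10 = minute 132.
All tasks are finished once the last one completes. Finish times: File preflight at 35, Plate making at 51, Ink mixing at 102, Drying at 122, Boxing at 132. The latest is minute 132.

132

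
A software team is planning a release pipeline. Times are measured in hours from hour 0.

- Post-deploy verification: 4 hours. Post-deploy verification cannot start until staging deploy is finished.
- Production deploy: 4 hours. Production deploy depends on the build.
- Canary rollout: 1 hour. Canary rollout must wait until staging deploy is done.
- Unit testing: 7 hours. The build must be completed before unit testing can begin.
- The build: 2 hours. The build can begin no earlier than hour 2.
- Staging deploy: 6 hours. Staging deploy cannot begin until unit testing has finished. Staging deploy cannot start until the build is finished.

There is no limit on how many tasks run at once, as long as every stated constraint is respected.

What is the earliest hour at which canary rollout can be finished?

18

After its own release at hour 2, the build can start at hour 2 and finishes at hour 4.
Unit testing waits on the build (finishes hour 4), so it starts at hour 4 and finishes at 4 + 7 = hour 11.
Staging deploy needs all of unit testing (finishes hour 11); the build (finishes hour 4). That puts its earliest start at hour 11; it finishes at 11 + 6 = hour 17.
Canary rollout cannot begin until staging deploy (finishes hour 17). It runs from hour 17 to 17 + 1 = hour 18.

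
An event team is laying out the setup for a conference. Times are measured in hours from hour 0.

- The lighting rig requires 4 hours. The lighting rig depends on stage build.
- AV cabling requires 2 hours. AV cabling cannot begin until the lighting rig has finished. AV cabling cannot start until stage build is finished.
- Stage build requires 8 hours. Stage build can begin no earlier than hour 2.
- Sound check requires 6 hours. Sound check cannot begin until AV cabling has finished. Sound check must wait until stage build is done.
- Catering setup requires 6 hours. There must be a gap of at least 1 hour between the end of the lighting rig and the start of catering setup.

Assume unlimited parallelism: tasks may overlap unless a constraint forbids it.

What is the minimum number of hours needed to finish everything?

22

Stage build cannot begin until its own release at hour 2. It runs from hour 2 to 2 + 8 = hour 10.
After stage build (finishes hour 10), the lighting rig can start at hour 10 and finishes at hour 14.
Catering setup cannot begin until the lighting rig (finishes hour 14, plus 1-hour gap → hour 15). It runs from hour 15 to 15 + 6 = hour 21.
AV cabling cannot start until the lighting rig (finishes hour 14); stage build (finishes hour 10). The controlling bound is hour 14, so AV cabling finishes at 14 + 2 = hour 16.
Sound check cannot start until AV cabling (finishes hour 16); stage build (finishes hour 10). The controlling bound is hour 16, so sound check finishes at 16 + 6 = hour 22.
All tasks are finished once the last one completes. Finish times: Stage build at 10, The lighting rig at 14, AV cabling at 16, Catering setup at 21, Sound check at 22. The latest is hour 22.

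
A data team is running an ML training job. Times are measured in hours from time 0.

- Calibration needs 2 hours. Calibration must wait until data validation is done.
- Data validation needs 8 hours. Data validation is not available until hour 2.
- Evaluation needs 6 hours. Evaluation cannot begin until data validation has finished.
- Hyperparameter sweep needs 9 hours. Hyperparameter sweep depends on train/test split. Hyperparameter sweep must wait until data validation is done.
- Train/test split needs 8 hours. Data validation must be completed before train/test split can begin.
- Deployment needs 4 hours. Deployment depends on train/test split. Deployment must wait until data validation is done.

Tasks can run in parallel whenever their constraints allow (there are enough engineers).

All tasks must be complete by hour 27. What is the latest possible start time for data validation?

2

Nothing follows hyperparameter sweep; the deadline of hour 27 is its only limit. It must start by 27 − 9 = hour 18.
Deployment has no dependents, so it just needs to finish by hour 27. Starting by 27 − 4 = hour 23 achieves that.
Train/test split must finish in time for hyperparameter sweep (must start by hour 18); deployment (must start by hour 23). The tightest is hour 18, so train/test split must start by 18 − 8 = hour 10.
Nothing follows evaluation; the deadline of hour 27 is its only limit. It must start by 27 − 6 = hour 21.
Nothing follows calibration; the deadline of hour 27 is its only limit. It must start by 27 − 2 = hour 25.
Data validation feeds train/test split (must start by hour 10); hyperparameter sweep (must start by hour 18); evaluation (must start by hour 21); calibration (must start by hour 25); deployment (must start by hour 23). Taking the minimum, data validation must finish by hour 10 and start by 10 − 8 = hour 2.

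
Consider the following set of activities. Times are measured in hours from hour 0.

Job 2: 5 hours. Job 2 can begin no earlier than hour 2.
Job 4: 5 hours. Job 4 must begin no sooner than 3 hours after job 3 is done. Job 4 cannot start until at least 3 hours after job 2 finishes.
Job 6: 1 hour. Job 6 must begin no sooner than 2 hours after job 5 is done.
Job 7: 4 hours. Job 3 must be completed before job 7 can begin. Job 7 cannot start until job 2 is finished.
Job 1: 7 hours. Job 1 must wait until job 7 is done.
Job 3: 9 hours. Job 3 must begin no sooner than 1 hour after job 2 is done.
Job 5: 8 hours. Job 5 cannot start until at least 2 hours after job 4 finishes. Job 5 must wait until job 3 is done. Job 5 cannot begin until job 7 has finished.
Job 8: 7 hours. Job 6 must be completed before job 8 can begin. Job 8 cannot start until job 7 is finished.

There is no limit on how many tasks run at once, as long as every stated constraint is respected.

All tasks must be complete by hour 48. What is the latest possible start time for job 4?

Nothing follows job 8; the deadline of hour 48 is its only limit. It must start by 48 − 7 = hour 41.
Job 6 feeds into job 8 (must start by hour 41); so job 6 must finish by hour 41 and therefore start by hour 40.
Job 5 must finish before job 6 (must start by hour 40, minus 2-hour gap → hour 38). With an 8-hour duration, job 5 must start by 38 − 8 = hour 30.
Job 4 has to be done before job 5 (must start by hour 30, minus 2-hour gap → hour 28). That means finishing by hour 28, i.e. starting by 28 − 5 = hour 23.

23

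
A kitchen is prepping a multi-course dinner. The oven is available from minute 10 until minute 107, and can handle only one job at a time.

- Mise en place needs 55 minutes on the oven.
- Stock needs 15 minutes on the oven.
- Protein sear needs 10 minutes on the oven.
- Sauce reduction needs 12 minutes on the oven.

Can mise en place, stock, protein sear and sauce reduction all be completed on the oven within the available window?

The oven window is 107 − 10 = 97 minutes.
Running back to back, the jobs need 55 + 15 + 10 + 12 = 92 minutes on the oven.
Since 92 ≤ 97, they fit within the window.

Yes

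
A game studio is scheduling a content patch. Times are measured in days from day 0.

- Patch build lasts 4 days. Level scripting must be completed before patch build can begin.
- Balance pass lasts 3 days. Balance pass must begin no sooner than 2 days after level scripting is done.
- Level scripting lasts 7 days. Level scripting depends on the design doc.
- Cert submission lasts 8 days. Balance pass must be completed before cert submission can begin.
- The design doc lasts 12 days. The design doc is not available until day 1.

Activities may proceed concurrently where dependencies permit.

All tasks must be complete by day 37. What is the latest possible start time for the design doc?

5

To finish by day 37, cert submission (duration 8) must start no later than day 29.
Balance pass must finish before cert submission (must start by day 29). With a 3-day duration, balance pass must start by 29 − 3 = day 26.
Patch build has no dependents, so it just needs to finish by day 37. Starting by 37 − 4 = day 33 achieves that.
Level scripting feeds balance pass (must start by day 26, minus 2-day gap → day 24); patch build (must start by day 33). Taking the minimum, level scripting must finish by day 24 and start by 24 − 7 = day 17.
The design doc feeds into level scripting (must start by day 17); so the design doc must finish by day 17 and therefore start by day 5.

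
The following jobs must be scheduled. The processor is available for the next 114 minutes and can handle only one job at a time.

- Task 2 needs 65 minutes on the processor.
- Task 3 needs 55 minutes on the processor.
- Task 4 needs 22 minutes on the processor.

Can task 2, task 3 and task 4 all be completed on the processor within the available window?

No

Running back to back, the jobs need 65 + 55 + 22 = 142 minutes on the processor.
Since 142 > 114, they cannot all fit.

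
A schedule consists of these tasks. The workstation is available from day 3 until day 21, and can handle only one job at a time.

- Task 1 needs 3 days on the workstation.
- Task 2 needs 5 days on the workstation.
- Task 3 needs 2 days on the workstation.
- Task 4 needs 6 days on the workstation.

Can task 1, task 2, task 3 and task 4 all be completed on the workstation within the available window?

The workstation window is 21 − 3 = 18 days.
Running back to back, the jobs need 3 + 5 + 2 + 6 = 16 days on the workstation.
Since 16 ≤ 18, they fit within the window.

Yes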